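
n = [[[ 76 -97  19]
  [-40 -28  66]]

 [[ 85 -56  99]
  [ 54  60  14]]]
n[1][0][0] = 85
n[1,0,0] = 85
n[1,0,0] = 85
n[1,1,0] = 54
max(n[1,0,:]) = 99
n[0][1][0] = -40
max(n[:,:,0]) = 85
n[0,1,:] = [-40, -28, 66]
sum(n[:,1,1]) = 32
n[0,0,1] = -97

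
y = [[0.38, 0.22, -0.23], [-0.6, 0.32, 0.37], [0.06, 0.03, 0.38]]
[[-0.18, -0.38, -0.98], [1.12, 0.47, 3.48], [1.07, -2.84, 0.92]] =y@[[0.43, -4.97, -2.66], [1.24, -0.14, 2.87], [2.66, -6.68, 2.62]]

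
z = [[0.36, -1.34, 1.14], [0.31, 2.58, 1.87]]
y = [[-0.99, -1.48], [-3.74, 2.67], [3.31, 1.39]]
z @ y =[[8.43,-2.53], [-3.77,9.03]]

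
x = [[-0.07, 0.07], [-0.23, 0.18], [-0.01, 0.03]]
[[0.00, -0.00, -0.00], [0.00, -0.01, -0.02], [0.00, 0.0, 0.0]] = x@[[-0.00,  0.09,  0.15], [-0.00,  0.05,  0.08]]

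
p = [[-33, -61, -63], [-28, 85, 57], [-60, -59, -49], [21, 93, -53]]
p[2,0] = -60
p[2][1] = -59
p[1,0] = -28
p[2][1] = -59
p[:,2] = [-63, 57, -49, -53]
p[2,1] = -59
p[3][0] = 21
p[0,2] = -63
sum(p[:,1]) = 58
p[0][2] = -63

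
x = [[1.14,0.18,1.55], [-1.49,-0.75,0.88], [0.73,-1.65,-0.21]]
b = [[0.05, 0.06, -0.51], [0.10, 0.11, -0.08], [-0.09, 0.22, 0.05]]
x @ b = [[-0.06,0.43,-0.52], [-0.23,0.02,0.86], [-0.11,-0.18,-0.25]]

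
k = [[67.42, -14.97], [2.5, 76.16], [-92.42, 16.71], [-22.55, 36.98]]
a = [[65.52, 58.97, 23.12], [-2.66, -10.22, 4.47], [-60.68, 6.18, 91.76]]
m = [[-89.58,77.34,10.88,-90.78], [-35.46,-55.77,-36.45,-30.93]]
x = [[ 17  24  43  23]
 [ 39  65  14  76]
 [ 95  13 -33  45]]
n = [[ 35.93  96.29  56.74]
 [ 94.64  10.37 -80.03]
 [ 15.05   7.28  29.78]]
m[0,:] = [-89.58, 77.34, 10.88, -90.78]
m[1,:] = [-35.46, -55.77, -36.45, -30.93]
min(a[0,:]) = 23.12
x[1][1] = 65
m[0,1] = 77.34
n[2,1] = 7.28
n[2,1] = 7.28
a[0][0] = 65.52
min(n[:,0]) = 15.05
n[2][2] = 29.78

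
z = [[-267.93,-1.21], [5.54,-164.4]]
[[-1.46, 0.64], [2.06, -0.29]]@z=[[394.72, -103.45], [-553.54, 45.18]]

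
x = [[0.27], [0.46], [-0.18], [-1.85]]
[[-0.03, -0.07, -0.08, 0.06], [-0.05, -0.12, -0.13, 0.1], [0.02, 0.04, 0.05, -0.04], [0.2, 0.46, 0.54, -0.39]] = x@[[-0.11, -0.25, -0.29, 0.21]]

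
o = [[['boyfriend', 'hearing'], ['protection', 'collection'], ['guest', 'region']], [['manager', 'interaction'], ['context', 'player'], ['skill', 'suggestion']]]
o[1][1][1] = 'player'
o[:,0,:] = [['boyfriend', 'hearing'], ['manager', 'interaction']]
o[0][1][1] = 'collection'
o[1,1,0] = 'context'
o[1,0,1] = 'interaction'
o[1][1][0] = 'context'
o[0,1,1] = 'collection'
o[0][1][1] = 'collection'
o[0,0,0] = 'boyfriend'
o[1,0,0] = 'manager'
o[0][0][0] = 'boyfriend'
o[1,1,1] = 'player'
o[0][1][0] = 'protection'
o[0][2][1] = 'region'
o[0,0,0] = 'boyfriend'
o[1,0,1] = 'interaction'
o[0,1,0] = 'protection'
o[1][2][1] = 'suggestion'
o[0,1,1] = 'collection'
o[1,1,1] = 'player'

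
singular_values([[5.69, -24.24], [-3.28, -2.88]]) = [24.99, 3.84]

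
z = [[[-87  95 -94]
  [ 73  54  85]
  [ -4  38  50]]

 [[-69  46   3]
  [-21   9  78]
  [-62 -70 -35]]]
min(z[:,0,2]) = -94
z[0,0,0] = -87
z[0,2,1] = 38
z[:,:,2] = [[-94, 85, 50], [3, 78, -35]]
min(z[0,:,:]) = -94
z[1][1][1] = 9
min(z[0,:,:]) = -94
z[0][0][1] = 95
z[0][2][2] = 50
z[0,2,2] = 50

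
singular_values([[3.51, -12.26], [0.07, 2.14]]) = [12.91, 0.65]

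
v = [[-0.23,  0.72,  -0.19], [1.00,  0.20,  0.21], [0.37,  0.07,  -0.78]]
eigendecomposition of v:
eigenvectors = [[(0.52+0j), (0.12-0.53j), 0.12+0.53j], [(0.84+0j), (-0.1+0.49j), -0.10-0.49j], [(0.15+0j), -0.67+0.00j, (-0.67-0j)]]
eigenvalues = [(0.86+0j), (-0.84+0.24j), (-0.84-0.24j)]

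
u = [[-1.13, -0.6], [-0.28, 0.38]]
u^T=[[-1.13,-0.28], [-0.60,0.38]]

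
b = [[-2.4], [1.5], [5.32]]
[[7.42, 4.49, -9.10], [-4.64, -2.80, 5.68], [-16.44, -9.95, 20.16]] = b @ [[-3.09, -1.87, 3.79]]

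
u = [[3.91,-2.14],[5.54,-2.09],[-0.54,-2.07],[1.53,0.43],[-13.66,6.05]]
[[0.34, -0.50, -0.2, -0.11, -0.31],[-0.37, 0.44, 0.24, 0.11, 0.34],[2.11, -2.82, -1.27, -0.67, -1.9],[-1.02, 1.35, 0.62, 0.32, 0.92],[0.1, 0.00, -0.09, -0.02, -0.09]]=u @[[-0.41, 0.54, 0.25, 0.13, 0.37], [-0.91, 1.22, 0.55, 0.29, 0.82]]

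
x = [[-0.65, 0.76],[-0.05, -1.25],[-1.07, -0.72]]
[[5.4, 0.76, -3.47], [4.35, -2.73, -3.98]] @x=[[0.16, 5.65], [1.57, 9.58]]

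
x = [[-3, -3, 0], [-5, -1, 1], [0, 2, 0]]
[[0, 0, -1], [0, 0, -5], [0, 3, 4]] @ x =[[0, -2, 0], [0, -10, 0], [-15, 5, 3]]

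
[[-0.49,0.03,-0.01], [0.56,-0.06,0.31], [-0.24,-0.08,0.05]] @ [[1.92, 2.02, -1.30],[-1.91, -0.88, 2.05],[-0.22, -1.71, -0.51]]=[[-1.00, -1.0, 0.70],[1.12, 0.65, -1.01],[-0.32, -0.50, 0.12]]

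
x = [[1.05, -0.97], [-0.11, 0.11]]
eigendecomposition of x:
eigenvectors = [[0.99, 0.68], [-0.1, 0.73]]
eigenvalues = [1.15, 0.01]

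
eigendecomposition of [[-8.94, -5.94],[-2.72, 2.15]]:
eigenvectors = [[-0.98, 0.43], [-0.21, -0.9]]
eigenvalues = [-10.24, 3.45]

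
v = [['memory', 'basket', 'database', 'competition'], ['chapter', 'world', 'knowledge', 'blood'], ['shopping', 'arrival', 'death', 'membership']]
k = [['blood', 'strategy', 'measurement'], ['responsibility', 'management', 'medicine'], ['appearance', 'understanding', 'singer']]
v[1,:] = ['chapter', 'world', 'knowledge', 'blood']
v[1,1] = 'world'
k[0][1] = 'strategy'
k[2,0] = 'appearance'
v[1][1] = 'world'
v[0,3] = 'competition'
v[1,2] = 'knowledge'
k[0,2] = 'measurement'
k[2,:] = ['appearance', 'understanding', 'singer']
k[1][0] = 'responsibility'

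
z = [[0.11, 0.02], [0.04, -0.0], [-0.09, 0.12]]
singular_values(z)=[0.17, 0.09]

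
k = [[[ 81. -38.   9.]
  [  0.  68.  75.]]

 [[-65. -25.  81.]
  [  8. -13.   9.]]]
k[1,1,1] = -13.0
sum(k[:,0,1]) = -63.0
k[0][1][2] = 75.0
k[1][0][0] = -65.0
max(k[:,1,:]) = 75.0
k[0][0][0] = 81.0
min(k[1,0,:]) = -65.0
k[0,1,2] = 75.0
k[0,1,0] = 0.0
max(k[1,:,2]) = 81.0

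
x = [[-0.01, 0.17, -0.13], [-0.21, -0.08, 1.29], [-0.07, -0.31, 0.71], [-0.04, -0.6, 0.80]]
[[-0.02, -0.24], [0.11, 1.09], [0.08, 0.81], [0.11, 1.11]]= x @ [[-0.06, -0.56],[-0.09, -0.88],[0.07, 0.7]]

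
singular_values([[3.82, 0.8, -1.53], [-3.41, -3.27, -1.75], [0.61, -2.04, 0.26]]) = [5.94, 3.06, 1.69]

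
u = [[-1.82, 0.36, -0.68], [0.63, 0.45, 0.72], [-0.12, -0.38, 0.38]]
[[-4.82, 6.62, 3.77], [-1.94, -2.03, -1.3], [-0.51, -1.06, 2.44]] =u @ [[3.33, -2.62, -3.62], [-3.28, 1.90, -2.41], [-3.56, -1.71, 2.87]]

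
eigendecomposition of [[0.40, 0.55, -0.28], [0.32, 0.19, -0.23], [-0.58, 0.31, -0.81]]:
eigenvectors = [[0.84,0.14,-0.33],[0.51,0.17,0.68],[-0.2,0.97,0.65]]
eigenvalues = [0.8, -0.84, -0.18]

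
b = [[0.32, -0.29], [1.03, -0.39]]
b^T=[[0.32, 1.03], [-0.29, -0.39]]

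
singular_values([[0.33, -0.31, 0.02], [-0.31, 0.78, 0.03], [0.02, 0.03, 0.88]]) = [0.94, 0.88, 0.17]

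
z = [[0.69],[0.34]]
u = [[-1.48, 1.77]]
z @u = [[-1.02, 1.22],  [-0.50, 0.6]]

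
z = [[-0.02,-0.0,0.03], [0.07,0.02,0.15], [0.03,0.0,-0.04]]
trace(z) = -0.04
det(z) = -0.00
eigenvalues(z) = [0.02, 0.0, -0.06]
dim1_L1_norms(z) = [0.05, 0.24, 0.07]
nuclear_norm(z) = 0.22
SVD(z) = [[0.12, -0.56, 0.82], [0.98, 0.2, -0.01], [-0.15, 0.81, 0.57]] @ diag([0.16968410532174272, 0.05298353436328617, 0.0002224579380300308]) @ [[0.36, 0.12, 0.92], [0.93, 0.07, -0.37], [0.11, -0.99, 0.08]]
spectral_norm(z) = 0.17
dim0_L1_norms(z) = [0.12, 0.02, 0.22]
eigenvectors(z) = [[0.0, 0.10, -0.42], [1.0, -0.99, -0.7], [0.0, 0.07, 0.58]]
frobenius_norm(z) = 0.18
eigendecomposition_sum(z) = [[0.00, 0.00, 0.00],[0.12, 0.02, 0.11],[0.00, 0.0, 0.0]] + [[0.00,0.00,0.00], [-0.01,0.00,-0.01], [0.00,0.0,0.00]] + [[-0.02,  -0.00,  0.03], [-0.04,  -0.00,  0.05], [0.03,  -0.00,  -0.04]]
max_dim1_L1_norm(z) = 0.24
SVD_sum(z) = [[0.01,0.0,0.02], [0.06,0.02,0.15], [-0.01,-0.0,-0.02]] + [[-0.03, -0.00, 0.01], [0.01, 0.0, -0.0], [0.04, 0.00, -0.02]] + [[0.00, -0.0, 0.00],[-0.00, 0.0, -0.00],[0.0, -0.0, 0.0]]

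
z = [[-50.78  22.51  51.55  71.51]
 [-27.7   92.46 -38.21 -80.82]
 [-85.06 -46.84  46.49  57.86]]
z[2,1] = -46.84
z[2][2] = 46.49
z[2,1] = -46.84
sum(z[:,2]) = 59.83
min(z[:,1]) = -46.84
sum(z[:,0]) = -163.54000000000002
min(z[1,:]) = -80.82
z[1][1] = 92.46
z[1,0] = -27.7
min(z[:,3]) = -80.82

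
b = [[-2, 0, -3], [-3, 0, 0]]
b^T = [[-2, -3], [0, 0], [-3, 0]]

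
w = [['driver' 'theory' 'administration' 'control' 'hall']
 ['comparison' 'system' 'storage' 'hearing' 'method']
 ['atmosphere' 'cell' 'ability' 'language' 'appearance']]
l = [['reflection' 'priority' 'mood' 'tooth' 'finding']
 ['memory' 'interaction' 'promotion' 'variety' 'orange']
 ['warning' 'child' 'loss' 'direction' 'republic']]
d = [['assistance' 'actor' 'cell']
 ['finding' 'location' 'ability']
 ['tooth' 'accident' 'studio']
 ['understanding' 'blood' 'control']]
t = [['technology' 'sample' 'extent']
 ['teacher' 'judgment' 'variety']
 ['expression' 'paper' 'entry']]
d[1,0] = 'finding'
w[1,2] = 'storage'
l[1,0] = 'memory'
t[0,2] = 'extent'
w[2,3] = 'language'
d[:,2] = ['cell', 'ability', 'studio', 'control']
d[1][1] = 'location'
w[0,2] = 'administration'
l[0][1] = 'priority'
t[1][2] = 'variety'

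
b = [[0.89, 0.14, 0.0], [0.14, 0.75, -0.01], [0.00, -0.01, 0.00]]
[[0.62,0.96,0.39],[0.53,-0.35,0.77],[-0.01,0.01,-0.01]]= b @ [[0.61, 1.18, 0.28],  [0.58, -0.68, 0.98],  [-0.91, 0.19, 0.01]]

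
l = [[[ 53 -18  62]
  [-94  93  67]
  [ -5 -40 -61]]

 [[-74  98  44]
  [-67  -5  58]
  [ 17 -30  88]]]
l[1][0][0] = -74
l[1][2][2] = 88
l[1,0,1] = 98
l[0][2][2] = -61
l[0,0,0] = 53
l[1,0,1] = 98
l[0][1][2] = 67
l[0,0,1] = -18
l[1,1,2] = 58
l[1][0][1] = 98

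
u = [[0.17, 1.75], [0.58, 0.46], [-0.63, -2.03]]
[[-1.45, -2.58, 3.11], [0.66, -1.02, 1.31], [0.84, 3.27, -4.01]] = u @ [[1.95,-0.64,0.92], [-1.02,-1.41,1.69]]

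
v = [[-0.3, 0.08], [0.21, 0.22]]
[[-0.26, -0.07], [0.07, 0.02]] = v @ [[0.75, 0.21],[-0.38, -0.10]]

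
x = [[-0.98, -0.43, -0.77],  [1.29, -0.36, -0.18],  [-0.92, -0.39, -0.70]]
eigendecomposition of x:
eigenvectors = [[-0.14+0.00j, -0.45+0.12j, (-0.45-0.12j)], [(-0.78+0j), 0.77+0.00j, (0.77-0j)], [(0.61+0j), -0.43+0.11j, -0.43-0.11j]]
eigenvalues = [0j, (-1.02+0.18j), (-1.02-0.18j)]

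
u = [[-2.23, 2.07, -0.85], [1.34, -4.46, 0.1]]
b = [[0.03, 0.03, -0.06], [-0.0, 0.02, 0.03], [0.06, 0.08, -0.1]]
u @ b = [[-0.12,-0.09,0.28], [0.05,-0.04,-0.22]]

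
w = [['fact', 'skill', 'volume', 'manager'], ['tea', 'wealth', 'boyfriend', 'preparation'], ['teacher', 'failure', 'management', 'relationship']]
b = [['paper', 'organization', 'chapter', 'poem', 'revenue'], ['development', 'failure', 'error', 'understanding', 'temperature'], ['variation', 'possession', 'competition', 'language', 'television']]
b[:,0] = ['paper', 'development', 'variation']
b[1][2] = 'error'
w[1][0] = 'tea'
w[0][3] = 'manager'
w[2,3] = 'relationship'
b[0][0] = 'paper'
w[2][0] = 'teacher'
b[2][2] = 'competition'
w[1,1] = 'wealth'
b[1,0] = 'development'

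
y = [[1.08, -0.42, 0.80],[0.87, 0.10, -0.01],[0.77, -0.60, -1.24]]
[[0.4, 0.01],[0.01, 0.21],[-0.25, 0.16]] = y @ [[0.04, 0.21], [-0.21, 0.27], [0.33, -0.13]]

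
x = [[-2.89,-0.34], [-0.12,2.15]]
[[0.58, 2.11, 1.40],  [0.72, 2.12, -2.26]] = x@ [[-0.24,-0.84,-0.36], [0.32,0.94,-1.07]]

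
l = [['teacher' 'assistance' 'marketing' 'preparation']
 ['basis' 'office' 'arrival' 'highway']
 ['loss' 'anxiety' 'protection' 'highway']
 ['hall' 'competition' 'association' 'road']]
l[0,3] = 'preparation'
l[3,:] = ['hall', 'competition', 'association', 'road']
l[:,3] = ['preparation', 'highway', 'highway', 'road']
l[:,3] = ['preparation', 'highway', 'highway', 'road']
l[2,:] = ['loss', 'anxiety', 'protection', 'highway']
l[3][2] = 'association'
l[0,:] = ['teacher', 'assistance', 'marketing', 'preparation']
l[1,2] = 'arrival'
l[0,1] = 'assistance'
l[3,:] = ['hall', 'competition', 'association', 'road']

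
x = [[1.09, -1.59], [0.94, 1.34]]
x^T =[[1.09, 0.94], [-1.59, 1.34]]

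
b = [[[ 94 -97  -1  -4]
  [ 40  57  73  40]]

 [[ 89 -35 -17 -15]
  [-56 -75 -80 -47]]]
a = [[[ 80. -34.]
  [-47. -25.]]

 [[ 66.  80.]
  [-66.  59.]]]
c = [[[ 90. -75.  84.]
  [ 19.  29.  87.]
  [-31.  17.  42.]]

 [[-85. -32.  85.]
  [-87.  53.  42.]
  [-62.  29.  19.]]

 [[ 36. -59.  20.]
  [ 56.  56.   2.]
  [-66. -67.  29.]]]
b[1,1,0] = -56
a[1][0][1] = 80.0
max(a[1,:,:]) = 80.0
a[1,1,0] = -66.0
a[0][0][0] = 80.0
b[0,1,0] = 40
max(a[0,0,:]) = 80.0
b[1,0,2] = -17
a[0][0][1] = -34.0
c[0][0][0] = 90.0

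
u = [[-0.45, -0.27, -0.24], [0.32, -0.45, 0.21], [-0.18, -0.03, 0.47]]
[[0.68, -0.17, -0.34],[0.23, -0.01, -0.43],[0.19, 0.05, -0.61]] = u@[[-0.85,  0.16,  0.69], [-1.12,  0.22,  0.99], [0.01,  0.18,  -0.98]]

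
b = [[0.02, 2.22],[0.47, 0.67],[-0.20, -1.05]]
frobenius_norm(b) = 2.60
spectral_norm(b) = 2.56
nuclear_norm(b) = 3.01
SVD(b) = [[0.87, -0.39], [0.28, 0.89], [-0.42, -0.23]] @ diag([2.555677879864689, 0.45783247413255257]) @ [[0.09,1.0], [1.00,-0.09]]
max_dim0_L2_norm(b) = 2.55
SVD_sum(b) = [[0.2, 2.20],  [0.06, 0.71],  [-0.1, -1.06]] + [[-0.18, 0.02], [0.41, -0.04], [-0.1, 0.01]]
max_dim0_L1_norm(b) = 3.94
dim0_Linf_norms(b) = [0.47, 2.22]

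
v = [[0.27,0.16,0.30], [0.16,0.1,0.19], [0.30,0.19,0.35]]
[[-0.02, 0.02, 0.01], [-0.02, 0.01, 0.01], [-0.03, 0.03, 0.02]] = v@ [[0.39, -0.38, -0.22], [-0.38, 0.56, 0.1], [-0.22, 0.10, 0.19]]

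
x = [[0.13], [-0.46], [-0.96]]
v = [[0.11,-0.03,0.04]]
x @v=[[0.01, -0.0, 0.01], [-0.05, 0.01, -0.02], [-0.11, 0.03, -0.04]]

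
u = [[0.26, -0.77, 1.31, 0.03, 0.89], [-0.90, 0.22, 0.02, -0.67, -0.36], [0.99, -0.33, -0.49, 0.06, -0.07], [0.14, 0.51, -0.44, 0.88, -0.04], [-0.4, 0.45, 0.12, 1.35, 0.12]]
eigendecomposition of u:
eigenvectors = [[(0.55+0j), 0.55-0.00j, -0.54+0.00j, (-0.36+0j), (0.15+0j)], [-0.37-0.13j, (-0.37+0.13j), (-0.35+0j), -0.36+0.00j, 0.43+0.00j], [0.35-0.12j, 0.35+0.12j, 0.61+0.00j, (-0.58+0j), (-0.33+0j)], [(-0.18+0.3j), (-0.18-0.3j), (0.26+0j), 0.01+0.00j, (-0.3+0j)], [(-0.26+0.47j), -0.26-0.47j, -0.39+0.00j, (0.64+0j), 0.77+0.00j]]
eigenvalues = [(1.19+0.67j), (1.19-0.67j), (-1.1+0j), 0j, (-0.29+0j)]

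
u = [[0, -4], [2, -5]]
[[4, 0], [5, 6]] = u @ [[0, 3], [-1, 0]]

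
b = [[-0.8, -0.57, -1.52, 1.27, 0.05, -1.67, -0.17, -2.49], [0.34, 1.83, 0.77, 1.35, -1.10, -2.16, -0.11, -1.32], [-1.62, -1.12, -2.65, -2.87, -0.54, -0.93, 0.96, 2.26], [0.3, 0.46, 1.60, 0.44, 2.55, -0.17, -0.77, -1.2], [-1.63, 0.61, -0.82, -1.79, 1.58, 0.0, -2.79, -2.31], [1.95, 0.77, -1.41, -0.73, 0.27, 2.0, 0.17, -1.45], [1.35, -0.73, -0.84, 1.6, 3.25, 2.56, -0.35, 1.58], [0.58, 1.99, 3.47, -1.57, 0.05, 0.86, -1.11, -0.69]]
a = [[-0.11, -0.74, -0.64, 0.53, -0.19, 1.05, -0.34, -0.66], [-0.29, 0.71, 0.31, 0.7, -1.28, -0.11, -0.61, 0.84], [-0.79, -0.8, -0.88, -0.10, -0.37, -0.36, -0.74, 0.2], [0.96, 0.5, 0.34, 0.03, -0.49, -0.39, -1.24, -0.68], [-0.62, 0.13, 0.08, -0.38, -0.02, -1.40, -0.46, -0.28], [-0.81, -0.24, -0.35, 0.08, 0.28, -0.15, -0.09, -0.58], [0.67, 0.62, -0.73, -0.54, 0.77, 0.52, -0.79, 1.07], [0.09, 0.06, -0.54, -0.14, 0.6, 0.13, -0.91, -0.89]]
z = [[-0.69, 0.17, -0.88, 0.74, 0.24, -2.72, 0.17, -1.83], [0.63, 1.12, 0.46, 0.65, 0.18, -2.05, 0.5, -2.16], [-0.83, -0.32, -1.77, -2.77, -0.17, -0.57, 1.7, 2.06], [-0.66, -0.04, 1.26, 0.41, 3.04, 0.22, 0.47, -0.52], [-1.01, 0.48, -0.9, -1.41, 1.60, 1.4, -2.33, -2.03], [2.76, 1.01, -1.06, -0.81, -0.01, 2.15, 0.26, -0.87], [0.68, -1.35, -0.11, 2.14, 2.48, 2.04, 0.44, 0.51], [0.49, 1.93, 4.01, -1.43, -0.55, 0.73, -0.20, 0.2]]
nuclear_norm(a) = 11.56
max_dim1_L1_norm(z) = 11.16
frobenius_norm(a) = 4.91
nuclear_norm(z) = 27.33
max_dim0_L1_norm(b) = 13.3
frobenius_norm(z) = 11.39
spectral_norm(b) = 6.75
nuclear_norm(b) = 29.12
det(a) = 0.00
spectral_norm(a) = 2.42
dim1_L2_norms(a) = [1.71, 1.98, 1.7, 1.92, 1.67, 1.13, 2.07, 1.52]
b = z + a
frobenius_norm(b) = 12.15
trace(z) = 3.46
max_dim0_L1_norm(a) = 5.2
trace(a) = -2.10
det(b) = -347.72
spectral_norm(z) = 5.57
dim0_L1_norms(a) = [4.34, 3.8, 3.87, 2.5, 4.0, 4.11, 5.18, 5.2]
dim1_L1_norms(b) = [8.54, 8.98, 12.95, 7.49, 11.53, 8.75, 12.26, 10.32]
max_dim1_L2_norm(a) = 2.07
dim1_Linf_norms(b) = [2.49, 2.16, 2.87, 2.55, 2.79, 2.0, 3.25, 3.47]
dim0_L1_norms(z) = [7.75, 6.42, 10.45, 10.36, 8.27, 11.88, 6.07, 10.18]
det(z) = 0.00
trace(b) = 1.36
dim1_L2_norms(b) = [3.73, 3.68, 5.13, 3.41, 4.75, 3.62, 5.04, 4.61]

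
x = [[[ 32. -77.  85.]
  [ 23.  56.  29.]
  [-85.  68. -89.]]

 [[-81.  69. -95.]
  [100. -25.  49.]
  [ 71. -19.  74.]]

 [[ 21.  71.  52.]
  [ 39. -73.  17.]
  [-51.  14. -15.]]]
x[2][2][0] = -51.0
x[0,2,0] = -85.0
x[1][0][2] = -95.0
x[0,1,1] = 56.0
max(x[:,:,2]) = 85.0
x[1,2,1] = -19.0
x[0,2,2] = -89.0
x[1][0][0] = -81.0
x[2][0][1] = 71.0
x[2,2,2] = -15.0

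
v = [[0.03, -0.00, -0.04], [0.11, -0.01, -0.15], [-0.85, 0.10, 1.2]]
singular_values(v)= [1.49, 0.01, 0.0]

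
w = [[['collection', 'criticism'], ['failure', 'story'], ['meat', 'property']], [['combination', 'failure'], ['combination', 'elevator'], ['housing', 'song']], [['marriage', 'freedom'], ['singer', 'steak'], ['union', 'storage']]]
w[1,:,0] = ['combination', 'combination', 'housing']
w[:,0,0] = ['collection', 'combination', 'marriage']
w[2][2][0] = 'union'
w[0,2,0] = 'meat'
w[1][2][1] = 'song'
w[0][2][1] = 'property'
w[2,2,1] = 'storage'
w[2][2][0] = 'union'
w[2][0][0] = 'marriage'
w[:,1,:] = [['failure', 'story'], ['combination', 'elevator'], ['singer', 'steak']]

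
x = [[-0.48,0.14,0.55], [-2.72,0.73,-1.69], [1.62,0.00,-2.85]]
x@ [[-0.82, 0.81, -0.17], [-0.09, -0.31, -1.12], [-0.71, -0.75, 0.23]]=[[-0.01, -0.84, 0.05],[3.36, -1.16, -0.74],[0.7, 3.45, -0.93]]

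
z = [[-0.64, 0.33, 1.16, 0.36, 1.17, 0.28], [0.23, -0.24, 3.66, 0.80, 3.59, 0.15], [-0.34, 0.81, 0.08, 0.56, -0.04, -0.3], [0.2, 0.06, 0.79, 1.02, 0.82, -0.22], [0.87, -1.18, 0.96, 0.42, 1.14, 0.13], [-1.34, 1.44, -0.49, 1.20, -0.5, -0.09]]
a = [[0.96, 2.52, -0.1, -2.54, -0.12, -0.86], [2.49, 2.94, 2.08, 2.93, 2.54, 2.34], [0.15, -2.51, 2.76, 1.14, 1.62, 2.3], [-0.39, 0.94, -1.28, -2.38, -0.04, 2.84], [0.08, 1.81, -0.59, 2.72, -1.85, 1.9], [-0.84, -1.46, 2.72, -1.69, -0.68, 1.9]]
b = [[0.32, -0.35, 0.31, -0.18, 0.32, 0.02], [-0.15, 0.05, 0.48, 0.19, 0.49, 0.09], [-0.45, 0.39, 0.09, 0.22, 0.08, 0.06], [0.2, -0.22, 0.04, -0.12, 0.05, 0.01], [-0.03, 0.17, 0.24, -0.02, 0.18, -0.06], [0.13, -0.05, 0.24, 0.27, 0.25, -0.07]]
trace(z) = 1.27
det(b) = 0.00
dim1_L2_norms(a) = [3.81, 6.3, 4.81, 4.05, 4.25, 4.14]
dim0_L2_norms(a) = [2.83, 5.25, 4.62, 5.68, 3.6, 5.18]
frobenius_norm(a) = 11.36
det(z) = -0.00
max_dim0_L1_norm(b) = 1.4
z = a @ b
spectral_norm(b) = 0.97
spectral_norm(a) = 7.09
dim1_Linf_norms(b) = [0.35, 0.49, 0.45, 0.22, 0.24, 0.27]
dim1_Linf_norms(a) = [2.54, 2.94, 2.76, 2.84, 2.72, 2.72]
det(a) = -455.63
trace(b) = 0.45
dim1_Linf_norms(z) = [1.17, 3.66, 0.81, 1.02, 1.18, 1.44]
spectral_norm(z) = 5.88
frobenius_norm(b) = 1.37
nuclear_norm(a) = 24.25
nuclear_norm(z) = 10.48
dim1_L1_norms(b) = [1.5, 1.45, 1.29, 0.64, 0.7, 1.01]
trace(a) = 4.33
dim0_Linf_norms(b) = [0.45, 0.39, 0.48, 0.27, 0.49, 0.09]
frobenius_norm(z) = 6.67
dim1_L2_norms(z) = [1.85, 5.2, 1.09, 1.56, 2.14, 2.41]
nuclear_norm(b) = 2.35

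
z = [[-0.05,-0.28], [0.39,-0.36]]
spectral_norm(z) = 0.56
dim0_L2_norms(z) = [0.39, 0.46]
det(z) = 0.13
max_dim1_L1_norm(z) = 0.75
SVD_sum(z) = [[0.12,-0.14],[0.33,-0.41]] + [[-0.17, -0.14], [0.06, 0.05]]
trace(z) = -0.41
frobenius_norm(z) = 0.60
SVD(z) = [[0.33, 0.94], [0.94, -0.33]] @ diag([0.5572155797670949, 0.22827789569912432]) @ [[0.63,-0.78], [-0.78,-0.63]]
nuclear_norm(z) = 0.79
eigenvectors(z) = [[(0.3+0.57j), 0.30-0.57j], [0.76+0.00j, 0.76-0.00j]]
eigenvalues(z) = [(-0.2+0.29j), (-0.2-0.29j)]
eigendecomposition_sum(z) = [[-0.02+0.20j, -0.14-0.10j],[0.19+0.14j, -0.18+0.09j]] + [[-0.02-0.20j, (-0.14+0.1j)], [(0.19-0.14j), (-0.18-0.09j)]]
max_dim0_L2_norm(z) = 0.46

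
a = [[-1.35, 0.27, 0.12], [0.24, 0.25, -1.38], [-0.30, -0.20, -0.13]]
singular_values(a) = [1.55, 1.26, 0.28]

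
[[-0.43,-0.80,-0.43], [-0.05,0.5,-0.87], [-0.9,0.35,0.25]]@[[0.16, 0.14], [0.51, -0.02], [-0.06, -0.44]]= [[-0.45, 0.14], [0.3, 0.37], [0.02, -0.24]]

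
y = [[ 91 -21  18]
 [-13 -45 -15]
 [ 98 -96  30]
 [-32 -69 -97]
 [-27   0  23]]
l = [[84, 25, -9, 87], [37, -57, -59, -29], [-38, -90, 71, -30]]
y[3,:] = [-32, -69, -97]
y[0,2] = 18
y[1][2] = -15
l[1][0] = 37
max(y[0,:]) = 91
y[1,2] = -15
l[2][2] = 71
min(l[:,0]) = -38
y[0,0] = 91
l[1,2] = -59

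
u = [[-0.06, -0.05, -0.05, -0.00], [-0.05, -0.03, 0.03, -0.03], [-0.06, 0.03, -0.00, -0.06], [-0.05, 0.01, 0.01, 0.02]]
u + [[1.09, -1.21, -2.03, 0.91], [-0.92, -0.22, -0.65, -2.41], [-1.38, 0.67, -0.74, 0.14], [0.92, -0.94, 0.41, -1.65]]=[[1.03, -1.26, -2.08, 0.91], [-0.97, -0.25, -0.62, -2.44], [-1.44, 0.7, -0.74, 0.08], [0.87, -0.93, 0.42, -1.63]]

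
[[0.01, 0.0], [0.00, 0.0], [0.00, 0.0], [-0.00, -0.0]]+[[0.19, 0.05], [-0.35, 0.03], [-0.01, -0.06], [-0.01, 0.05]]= [[0.20, 0.05], [-0.35, 0.03], [-0.01, -0.06], [-0.01, 0.05]]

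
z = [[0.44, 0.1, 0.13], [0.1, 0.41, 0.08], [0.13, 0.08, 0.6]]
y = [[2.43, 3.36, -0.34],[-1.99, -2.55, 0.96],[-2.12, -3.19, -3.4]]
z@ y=[[0.59, 0.81, -0.5], [-0.74, -0.96, 0.09], [-1.12, -1.68, -2.01]]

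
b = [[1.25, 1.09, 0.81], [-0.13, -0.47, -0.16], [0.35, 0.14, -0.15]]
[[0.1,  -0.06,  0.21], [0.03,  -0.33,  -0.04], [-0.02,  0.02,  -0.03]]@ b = [[0.21,0.17,0.06], [0.07,0.18,0.08], [-0.04,-0.04,-0.01]]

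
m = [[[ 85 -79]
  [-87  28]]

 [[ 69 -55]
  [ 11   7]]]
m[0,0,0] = 85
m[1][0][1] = -55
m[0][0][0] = 85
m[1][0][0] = 69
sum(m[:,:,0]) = 78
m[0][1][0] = -87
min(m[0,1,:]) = -87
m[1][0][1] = -55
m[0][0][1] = -79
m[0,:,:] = [[85, -79], [-87, 28]]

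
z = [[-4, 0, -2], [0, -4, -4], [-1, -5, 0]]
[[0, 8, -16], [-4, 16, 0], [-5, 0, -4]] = z @[[0, 0, 4], [1, 0, 0], [0, -4, 0]]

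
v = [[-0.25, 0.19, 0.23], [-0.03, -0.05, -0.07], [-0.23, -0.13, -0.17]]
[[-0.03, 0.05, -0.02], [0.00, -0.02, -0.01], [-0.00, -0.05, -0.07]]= v@ [[0.06, 0.03, 0.20], [0.11, 0.28, 0.0], [-0.16, 0.04, 0.12]]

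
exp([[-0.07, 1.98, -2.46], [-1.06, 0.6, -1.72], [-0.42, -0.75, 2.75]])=[[0.97, 7.47, -21.97], [-0.61, 2.77, -7.76], [-1.02, -7.29, 25.13]]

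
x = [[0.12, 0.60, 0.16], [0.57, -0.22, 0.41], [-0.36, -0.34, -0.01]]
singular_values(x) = [0.81, 0.7, 0.2]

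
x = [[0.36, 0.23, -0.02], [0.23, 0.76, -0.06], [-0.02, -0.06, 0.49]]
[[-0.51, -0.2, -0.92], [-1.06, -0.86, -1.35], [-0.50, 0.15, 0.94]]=x@[[-0.65, 0.19, -1.74],  [-1.3, -1.17, -1.12],  [-1.21, 0.17, 1.72]]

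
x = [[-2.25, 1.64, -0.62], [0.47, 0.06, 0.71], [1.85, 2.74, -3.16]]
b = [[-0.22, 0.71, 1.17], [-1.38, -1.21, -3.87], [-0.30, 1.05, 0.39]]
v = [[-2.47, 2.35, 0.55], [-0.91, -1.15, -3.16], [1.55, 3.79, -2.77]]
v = b + x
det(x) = 8.66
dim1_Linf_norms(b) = [1.17, 3.87, 1.05]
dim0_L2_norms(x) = [2.95, 3.19, 3.3]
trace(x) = -5.35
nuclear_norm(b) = 5.98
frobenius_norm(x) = 5.46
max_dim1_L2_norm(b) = 4.28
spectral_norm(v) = 5.08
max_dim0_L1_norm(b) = 5.43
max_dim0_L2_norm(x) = 3.3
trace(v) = -6.39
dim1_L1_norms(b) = [2.1, 6.46, 1.74]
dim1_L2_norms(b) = [1.39, 4.28, 1.16]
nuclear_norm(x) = 8.11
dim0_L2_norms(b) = [1.43, 1.75, 4.06]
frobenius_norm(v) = 6.96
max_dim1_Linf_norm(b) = 3.87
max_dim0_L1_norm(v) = 7.29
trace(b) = -1.04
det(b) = -1.70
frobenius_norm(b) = 4.65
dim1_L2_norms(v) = [3.45, 3.48, 4.94]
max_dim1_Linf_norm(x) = 3.16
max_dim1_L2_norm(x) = 4.57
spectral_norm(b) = 4.49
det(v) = -55.80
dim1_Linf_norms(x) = [2.25, 0.71, 3.16]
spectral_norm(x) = 4.63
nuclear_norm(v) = 11.76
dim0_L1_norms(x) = [4.57, 4.44, 4.49]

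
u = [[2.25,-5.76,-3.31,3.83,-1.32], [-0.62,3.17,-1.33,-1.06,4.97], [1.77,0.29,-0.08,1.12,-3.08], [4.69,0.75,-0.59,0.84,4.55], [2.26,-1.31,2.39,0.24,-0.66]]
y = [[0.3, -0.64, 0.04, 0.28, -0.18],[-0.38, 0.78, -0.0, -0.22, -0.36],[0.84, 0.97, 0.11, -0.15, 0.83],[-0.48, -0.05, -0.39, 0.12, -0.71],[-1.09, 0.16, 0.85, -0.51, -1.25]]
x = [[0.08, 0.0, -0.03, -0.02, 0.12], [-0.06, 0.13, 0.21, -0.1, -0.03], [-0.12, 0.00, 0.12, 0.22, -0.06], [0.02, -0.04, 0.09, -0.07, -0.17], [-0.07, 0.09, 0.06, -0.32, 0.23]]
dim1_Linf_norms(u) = [5.76, 4.97, 3.08, 4.69, 2.39]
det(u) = -143.35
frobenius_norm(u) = 13.23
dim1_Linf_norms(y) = [0.64, 0.78, 0.97, 0.71, 1.25]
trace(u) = 5.52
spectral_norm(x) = 0.48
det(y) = 0.03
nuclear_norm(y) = 5.06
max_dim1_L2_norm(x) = 0.41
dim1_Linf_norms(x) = [0.12, 0.21, 0.22, 0.17, 0.32]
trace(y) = 0.06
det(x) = -0.00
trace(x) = 0.49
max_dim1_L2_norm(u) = 8.1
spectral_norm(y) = 2.34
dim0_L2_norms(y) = [1.54, 1.41, 0.94, 0.65, 1.71]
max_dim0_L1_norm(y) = 3.33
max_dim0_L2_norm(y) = 1.71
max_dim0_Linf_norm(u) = 5.76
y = x @ u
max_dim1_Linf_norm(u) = 5.76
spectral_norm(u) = 9.46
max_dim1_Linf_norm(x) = 0.32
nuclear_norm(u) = 24.42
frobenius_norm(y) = 2.93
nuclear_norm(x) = 1.17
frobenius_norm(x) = 0.63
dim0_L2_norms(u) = [5.97, 6.75, 4.33, 4.22, 7.55]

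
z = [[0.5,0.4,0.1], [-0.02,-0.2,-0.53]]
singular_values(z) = [0.72, 0.47]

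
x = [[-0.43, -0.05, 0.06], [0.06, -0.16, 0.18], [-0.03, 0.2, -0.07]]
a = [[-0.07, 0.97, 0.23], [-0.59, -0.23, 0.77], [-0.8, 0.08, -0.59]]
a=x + [[0.36, 1.02, 0.17],[-0.65, -0.07, 0.59],[-0.77, -0.12, -0.52]]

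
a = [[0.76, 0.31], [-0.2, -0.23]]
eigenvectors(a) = [[0.98, -0.32], [-0.21, 0.95]]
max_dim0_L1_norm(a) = 0.96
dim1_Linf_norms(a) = [0.76, 0.23]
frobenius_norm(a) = 0.88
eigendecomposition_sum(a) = [[0.75,0.25], [-0.16,-0.05]] + [[0.01, 0.06], [-0.04, -0.18]]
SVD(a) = [[-0.95,0.32], [0.32,0.95]] @ diag([0.8658096935662237, 0.13028267162889207]) @ [[-0.91, -0.42], [0.42, -0.91]]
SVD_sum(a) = [[0.74, 0.35], [-0.25, -0.12]] + [[0.02, -0.04],[0.05, -0.11]]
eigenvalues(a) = [0.69, -0.16]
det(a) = -0.11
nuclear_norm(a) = 1.00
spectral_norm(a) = 0.87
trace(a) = 0.53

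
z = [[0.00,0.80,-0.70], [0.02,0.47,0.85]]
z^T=[[0.00, 0.02], [0.8, 0.47], [-0.7, 0.85]]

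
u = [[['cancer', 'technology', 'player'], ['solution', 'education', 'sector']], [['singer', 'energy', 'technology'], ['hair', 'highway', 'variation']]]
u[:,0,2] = ['player', 'technology']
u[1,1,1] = 'highway'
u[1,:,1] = ['energy', 'highway']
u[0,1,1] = 'education'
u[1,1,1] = 'highway'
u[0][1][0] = 'solution'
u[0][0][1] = 'technology'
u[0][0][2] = 'player'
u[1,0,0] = 'singer'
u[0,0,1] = 'technology'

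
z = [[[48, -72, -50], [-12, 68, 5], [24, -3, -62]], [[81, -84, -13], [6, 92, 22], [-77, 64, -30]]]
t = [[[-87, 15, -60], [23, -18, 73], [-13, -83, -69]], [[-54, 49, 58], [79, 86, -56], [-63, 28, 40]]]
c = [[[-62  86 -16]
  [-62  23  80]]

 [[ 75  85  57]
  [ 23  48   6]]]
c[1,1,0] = 23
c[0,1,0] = -62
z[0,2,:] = [24, -3, -62]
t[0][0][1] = 15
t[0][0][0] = -87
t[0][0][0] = -87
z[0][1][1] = 68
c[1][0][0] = 75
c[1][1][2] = 6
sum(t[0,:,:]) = -219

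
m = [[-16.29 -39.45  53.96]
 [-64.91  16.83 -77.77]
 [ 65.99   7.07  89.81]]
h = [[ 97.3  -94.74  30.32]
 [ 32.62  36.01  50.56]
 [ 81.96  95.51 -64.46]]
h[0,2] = 30.32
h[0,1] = -94.74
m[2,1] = 7.07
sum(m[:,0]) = -15.209999999999994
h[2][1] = 95.51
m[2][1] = 7.07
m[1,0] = -64.91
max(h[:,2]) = 50.56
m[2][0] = 65.99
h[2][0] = 81.96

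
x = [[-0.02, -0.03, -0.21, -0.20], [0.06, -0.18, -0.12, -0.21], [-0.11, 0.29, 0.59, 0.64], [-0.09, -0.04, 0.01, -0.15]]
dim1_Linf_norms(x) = [0.21, 0.21, 0.64, 0.15]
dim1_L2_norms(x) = [0.29, 0.31, 0.92, 0.18]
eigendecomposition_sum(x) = [[0.05, -0.07, -0.2, -0.16], [0.03, -0.04, -0.11, -0.09], [-0.15, 0.19, 0.57, 0.46], [-0.01, 0.01, 0.04, 0.03]] + [[-0.00, -0.00, -0.00, 0.0], [-0.0, -0.00, -0.0, 0.0], [-0.0, -0.00, -0.0, 0.0], [0.00, 0.00, 0.0, -0.0]] + [[-0.09, 0.02, -0.02, -0.1], [0.19, -0.04, 0.04, 0.2], [-0.09, 0.02, -0.02, -0.1], [0.00, -0.0, 0.0, 0.00]] + [[0.03, 0.02, 0.01, 0.06],[-0.15, -0.1, -0.05, -0.32],[0.13, 0.08, 0.04, 0.27],[-0.09, -0.05, -0.03, -0.18]]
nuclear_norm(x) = 1.31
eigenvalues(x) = [0.61, -0.01, -0.16, -0.21]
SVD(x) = [[0.28, 0.02, 0.62, -0.73], [0.28, -0.25, -0.75, -0.54], [-0.91, -0.18, -0.02, -0.37], [0.1, -0.95, 0.22, 0.19]] @ diag([1.0121500630047475, 0.1512266413282992, 0.13674467249311845, 0.009145898359191313]) @ [[0.10, -0.32, -0.62, -0.71], [0.59, 0.20, -0.59, 0.51], [-0.55, 0.74, -0.37, -0.09], [0.58, 0.55, 0.36, -0.48]]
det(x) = -0.00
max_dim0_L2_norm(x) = 0.72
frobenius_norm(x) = 1.03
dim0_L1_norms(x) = [0.28, 0.54, 0.93, 1.2]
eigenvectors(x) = [[0.32,  -0.57,  0.41,  -0.13],[0.18,  -0.55,  -0.83,  0.7],[-0.93,  -0.36,  0.39,  -0.58],[-0.06,  0.49,  -0.01,  0.39]]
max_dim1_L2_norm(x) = 0.92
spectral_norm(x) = 1.01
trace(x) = 0.24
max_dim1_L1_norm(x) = 1.63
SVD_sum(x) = [[0.03, -0.09, -0.17, -0.2],[0.03, -0.09, -0.18, -0.2],[-0.09, 0.30, 0.57, 0.65],[0.01, -0.03, -0.06, -0.07]] + [[0.0, 0.00, -0.0, 0.0], [-0.02, -0.01, 0.02, -0.02], [-0.02, -0.01, 0.02, -0.01], [-0.09, -0.03, 0.08, -0.07]] + [[-0.05, 0.06, -0.03, -0.01], [0.06, -0.08, 0.04, 0.01], [0.0, -0.0, 0.00, 0.00], [-0.02, 0.02, -0.01, -0.0]] + [[-0.0, -0.00, -0.00, 0.00], [-0.00, -0.00, -0.00, 0.00], [-0.00, -0.0, -0.0, 0.0], [0.0, 0.0, 0.0, -0.00]]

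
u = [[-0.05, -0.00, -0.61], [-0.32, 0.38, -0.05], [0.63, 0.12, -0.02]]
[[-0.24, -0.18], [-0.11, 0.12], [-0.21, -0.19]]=u@[[-0.24,-0.31], [-0.43,0.11], [0.42,0.32]]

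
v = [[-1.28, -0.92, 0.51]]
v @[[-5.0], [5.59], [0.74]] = [[1.63]]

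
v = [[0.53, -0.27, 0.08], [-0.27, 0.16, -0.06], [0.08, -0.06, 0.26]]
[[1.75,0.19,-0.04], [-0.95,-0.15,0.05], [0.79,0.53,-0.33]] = v @ [[2.55, -0.38, 0.34],[-0.87, -0.86, 0.42],[2.04, 1.96, -1.29]]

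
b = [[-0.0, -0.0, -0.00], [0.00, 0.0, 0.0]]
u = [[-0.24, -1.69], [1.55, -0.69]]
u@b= [[0.0, 0.0, 0.00], [0.00, 0.00, 0.00]]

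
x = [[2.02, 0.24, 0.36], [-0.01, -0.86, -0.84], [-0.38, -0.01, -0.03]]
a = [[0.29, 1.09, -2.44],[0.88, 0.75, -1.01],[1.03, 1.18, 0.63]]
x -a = [[1.73, -0.85, 2.80], [-0.89, -1.61, 0.17], [-1.41, -1.19, -0.66]]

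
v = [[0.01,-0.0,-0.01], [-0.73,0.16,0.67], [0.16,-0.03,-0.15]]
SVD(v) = [[-0.01, -0.37, -0.93], [0.98, -0.2, 0.07], [-0.22, -0.9, 0.37]] @ diag([1.0278921508986123, 0.006133962945949777, 0.00031720593008416977]) @ [[-0.73, 0.16, 0.67], [0.15, -0.91, 0.38], [-0.67, -0.37, -0.64]]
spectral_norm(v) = 1.03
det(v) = -0.00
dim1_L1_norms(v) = [0.02, 1.56, 0.34]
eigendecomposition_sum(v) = [[-0.01, 0.0, 0.01], [-0.47, 0.12, 0.41], [0.06, -0.02, -0.05]] + [[0.0, -0.00, -0.0], [0.00, -0.00, -0.0], [0.00, -0.0, -0.0]] + [[0.02, -0.00, -0.02], [-0.26, 0.04, 0.26], [0.10, -0.01, -0.1]]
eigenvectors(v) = [[-0.03, -0.65, 0.07], [-0.99, -0.49, -0.93], [0.12, -0.59, 0.36]]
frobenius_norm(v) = 1.03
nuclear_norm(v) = 1.03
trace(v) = 0.02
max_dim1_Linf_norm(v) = 0.73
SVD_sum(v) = [[0.01, -0.0, -0.01], [-0.73, 0.16, 0.67], [0.16, -0.04, -0.15]] + [[-0.00, 0.0, -0.0], [-0.0, 0.0, -0.0], [-0.00, 0.01, -0.00]] + [[0.0, 0.0, 0.00], [-0.00, -0.0, -0.00], [-0.00, -0.0, -0.00]]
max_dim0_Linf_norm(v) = 0.73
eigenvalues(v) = [0.06, 0.0, -0.04]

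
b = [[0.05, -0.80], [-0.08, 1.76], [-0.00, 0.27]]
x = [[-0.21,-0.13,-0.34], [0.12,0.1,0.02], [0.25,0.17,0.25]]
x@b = [[-0.0, -0.15], [-0.0, 0.09], [-0.00, 0.17]]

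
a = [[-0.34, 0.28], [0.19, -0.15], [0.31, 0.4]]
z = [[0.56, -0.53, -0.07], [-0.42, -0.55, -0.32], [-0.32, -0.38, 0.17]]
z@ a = [[-0.31, 0.21],[-0.06, -0.16],[0.09, 0.04]]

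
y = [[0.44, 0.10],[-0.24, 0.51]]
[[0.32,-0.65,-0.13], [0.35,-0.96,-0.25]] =y @ [[0.52, -0.95, -0.16], [0.93, -2.32, -0.57]]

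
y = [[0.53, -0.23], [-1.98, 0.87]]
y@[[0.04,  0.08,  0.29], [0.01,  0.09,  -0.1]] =[[0.02, 0.02, 0.18], [-0.07, -0.08, -0.66]]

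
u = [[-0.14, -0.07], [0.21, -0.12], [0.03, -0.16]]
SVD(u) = [[-0.29, -0.74], [0.87, 0.05], [0.4, -0.67]] @ diag([0.2778913377886563, 0.1796563507979356]) @ [[0.85, -0.53], [0.53, 0.85]]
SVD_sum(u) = [[-0.07, 0.04],[0.20, -0.13],[0.09, -0.06]] + [[-0.07,-0.11], [0.01,0.01], [-0.06,-0.1]]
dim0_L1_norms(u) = [0.38, 0.35]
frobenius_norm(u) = 0.33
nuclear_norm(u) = 0.46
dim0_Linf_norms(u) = [0.21, 0.16]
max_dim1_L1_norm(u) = 0.33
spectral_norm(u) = 0.28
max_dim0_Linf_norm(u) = 0.21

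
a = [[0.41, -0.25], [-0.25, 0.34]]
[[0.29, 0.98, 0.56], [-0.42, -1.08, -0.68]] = a@[[-0.09, 0.82, 0.28], [-1.30, -2.58, -1.78]]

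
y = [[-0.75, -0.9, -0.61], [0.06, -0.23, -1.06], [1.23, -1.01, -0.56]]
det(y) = 1.71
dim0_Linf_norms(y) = [1.23, 1.01, 1.06]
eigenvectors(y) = [[(0.69+0j),0.69-0.00j,(0.15+0j)], [0.31-0.34j,(0.31+0.34j),(-0.72+0j)], [0.00-0.57j,0.57j,(0.68+0j)]]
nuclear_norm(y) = 3.90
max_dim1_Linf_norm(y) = 1.23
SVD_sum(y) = [[0.28,-0.45,-0.42],[0.34,-0.56,-0.51],[0.62,-1.03,-0.94]] + [[-0.98,-0.22,-0.41],  [-0.36,-0.08,-0.15],  [0.63,0.14,0.26]] + [[-0.04, -0.23, 0.22], [0.07, 0.41, -0.4], [-0.02, -0.12, 0.12]]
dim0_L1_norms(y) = [2.04, 2.14, 2.23]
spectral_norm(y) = 1.87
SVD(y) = [[0.36, -0.81, 0.47],[0.45, -0.29, -0.85],[0.82, 0.52, 0.25]] @ diag([1.8663234152252894, 1.3514329637995193, 0.679533556300097]) @ [[0.41, -0.67, -0.62],[0.90, 0.2, 0.38],[-0.13, -0.71, 0.69]]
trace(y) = -1.54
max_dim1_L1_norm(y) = 2.8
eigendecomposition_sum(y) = [[-0.40+0.63j,(-0.4-0.34j),(-0.33-0.5j)], [(0.13+0.47j),-0.35+0.05j,-0.39-0.06j], [0.52+0.33j,-0.28+0.33j,(-0.41+0.27j)]] + [[-0.40-0.63j, -0.40+0.34j, (-0.33+0.5j)], [(0.13-0.47j), (-0.35-0.05j), -0.39+0.06j], [(0.52-0.33j), -0.28-0.33j, -0.41-0.27j]] + [[0.04-0.00j, (-0.1+0j), (0.06+0j)], [(-0.2+0j), 0.46-0.00j, (-0.28-0j)], [(0.2-0j), -0.44+0.00j, (0.26+0j)]]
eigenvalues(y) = [(-1.15+0.95j), (-1.15-0.95j), (0.77+0j)]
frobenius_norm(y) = 2.40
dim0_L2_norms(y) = [1.44, 1.37, 1.35]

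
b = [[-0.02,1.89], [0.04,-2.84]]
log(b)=[[-4.97+0.03j, -4.00-2.07j], [-0.08-0.04j, 1.00+3.11j]]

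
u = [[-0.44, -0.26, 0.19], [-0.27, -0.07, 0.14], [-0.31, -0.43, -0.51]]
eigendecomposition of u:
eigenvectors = [[(-0.08+0.49j),(-0.08-0.49j),0.53+0.00j], [0.28j,0.00-0.28j,(-0.79+0j)], [-0.82+0.00j,(-0.82-0j),0.31+0.00j]]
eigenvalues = [(-0.54+0.33j), (-0.54-0.33j), (0.06+0j)]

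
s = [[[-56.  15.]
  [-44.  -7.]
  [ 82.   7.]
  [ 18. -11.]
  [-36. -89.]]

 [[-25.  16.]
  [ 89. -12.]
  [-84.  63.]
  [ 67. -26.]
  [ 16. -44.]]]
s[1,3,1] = -26.0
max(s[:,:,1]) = 63.0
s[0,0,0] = -56.0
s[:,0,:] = [[-56.0, 15.0], [-25.0, 16.0]]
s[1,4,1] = -44.0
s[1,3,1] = -26.0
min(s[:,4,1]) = -89.0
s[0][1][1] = -7.0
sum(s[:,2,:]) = 68.0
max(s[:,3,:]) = 67.0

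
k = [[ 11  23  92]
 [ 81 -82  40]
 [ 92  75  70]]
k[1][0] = 81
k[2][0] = 92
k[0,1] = 23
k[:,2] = [92, 40, 70]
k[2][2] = 70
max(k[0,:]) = 92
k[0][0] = 11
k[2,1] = 75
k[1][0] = 81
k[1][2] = 40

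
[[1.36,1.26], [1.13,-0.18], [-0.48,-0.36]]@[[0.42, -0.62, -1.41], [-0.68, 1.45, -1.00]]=[[-0.29, 0.98, -3.18], [0.60, -0.96, -1.41], [0.04, -0.22, 1.04]]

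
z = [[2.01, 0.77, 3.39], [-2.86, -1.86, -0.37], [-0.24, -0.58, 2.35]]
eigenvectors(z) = [[-0.53-0.06j, -0.53+0.06j, (0.8+0j)], [(0.84+0j), 0.84-0.00j, -0.52+0.00j], [0.14+0.01j, 0.14-0.01j, 0.29+0.00j]]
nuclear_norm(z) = 8.03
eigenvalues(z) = [(-0.12+0.19j), (-0.12-0.19j), (2.73+0j)]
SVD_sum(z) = [[2.44,  1.15,  2.87], [-1.60,  -0.75,  -1.88], [0.86,  0.41,  1.02]] + [[-0.43,-0.38,0.52], [-1.25,-1.11,1.51], [-1.11,-0.98,1.34]] + [[-0.0,0.00,0.00], [-0.00,0.00,0.00], [0.00,-0.01,-0.0]]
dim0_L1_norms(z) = [5.11, 3.21, 6.11]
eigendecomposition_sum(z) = [[(0.75+0.56j), (0.67+0.43j), (-0.87-0.77j)], [(-1.26-0.75j), -1.11-0.56j, 1.48+1.06j], [(-0.21-0.14j), (-0.19-0.11j), 0.25+0.19j]] + [[(0.75-0.56j), (0.67-0.43j), (-0.87+0.77j)], [(-1.26+0.75j), (-1.11+0.56j), (1.48-1.06j)], [(-0.21+0.14j), -0.19+0.11j, (0.25-0.19j)]] + [[(0.52-0j), -0.56-0.00j, 5.12+0.00j], [-0.34+0.00j, (0.37+0j), (-3.34-0j)], [0.19-0.00j, (-0.2-0j), 1.85+0.00j]]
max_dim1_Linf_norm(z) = 3.39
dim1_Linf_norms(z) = [3.39, 2.86, 2.35]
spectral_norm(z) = 4.91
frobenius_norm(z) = 5.82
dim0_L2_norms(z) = [3.5, 2.09, 4.14]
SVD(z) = [[-0.80, -0.25, -0.54],[0.53, -0.73, -0.44],[-0.28, -0.64, 0.71]] @ diag([4.914174200816713, 3.109423112623508, 0.008934803307448507]) @ [[-0.62,  -0.29,  -0.73],[0.56,  0.49,  -0.67],[0.55,  -0.82,  -0.14]]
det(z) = 0.14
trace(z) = 2.50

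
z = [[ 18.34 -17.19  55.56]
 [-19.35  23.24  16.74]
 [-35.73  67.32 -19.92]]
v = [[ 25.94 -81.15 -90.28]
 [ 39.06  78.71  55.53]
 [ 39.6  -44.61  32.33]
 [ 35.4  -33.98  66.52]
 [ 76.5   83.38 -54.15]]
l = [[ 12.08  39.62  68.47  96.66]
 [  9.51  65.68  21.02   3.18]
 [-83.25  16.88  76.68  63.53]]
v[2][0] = 39.6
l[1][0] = 9.51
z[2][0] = -35.73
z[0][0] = 18.34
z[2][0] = -35.73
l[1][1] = 65.68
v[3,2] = 66.52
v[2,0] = 39.6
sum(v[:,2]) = 9.949999999999996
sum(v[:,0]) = 216.5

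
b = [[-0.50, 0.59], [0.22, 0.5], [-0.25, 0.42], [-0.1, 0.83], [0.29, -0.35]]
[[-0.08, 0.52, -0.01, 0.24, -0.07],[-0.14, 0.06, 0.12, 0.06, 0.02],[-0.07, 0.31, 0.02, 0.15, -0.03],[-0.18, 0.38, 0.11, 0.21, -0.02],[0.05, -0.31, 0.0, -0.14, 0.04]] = b @ [[-0.12, -0.6, 0.19, -0.23, 0.12], [-0.23, 0.38, 0.15, 0.22, -0.01]]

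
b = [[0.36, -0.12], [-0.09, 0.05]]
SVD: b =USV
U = [[-0.97, 0.26],[0.26, 0.97]]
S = [0.39, 0.02]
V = [[-0.94, 0.33], [0.33, 0.94]]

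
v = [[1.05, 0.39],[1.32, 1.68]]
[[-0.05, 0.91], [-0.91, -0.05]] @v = [[1.15, 1.51], [-1.02, -0.44]]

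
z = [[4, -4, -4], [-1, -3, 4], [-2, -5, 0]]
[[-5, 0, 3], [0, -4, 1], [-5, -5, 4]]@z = [[-26, 5, 20], [2, 7, -16], [-23, 15, 0]]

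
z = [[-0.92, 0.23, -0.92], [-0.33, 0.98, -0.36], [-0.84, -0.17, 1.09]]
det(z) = -1.58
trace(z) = 1.15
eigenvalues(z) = [-1.22, 0.86, 1.51]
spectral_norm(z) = 1.61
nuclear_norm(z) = 3.67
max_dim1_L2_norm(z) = 1.39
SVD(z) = [[-0.69, 0.43, -0.58], [-0.53, 0.25, 0.81], [0.50, 0.87, 0.05]] @ diag([1.610775148047145, 1.3063666321340577, 0.7523361249338075]) @ [[0.24, -0.47, 0.85], [-0.92, 0.15, 0.35], [0.29, 0.87, 0.40]]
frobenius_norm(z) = 2.21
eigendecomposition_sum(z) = [[-1.08, 0.08, -0.42], [-0.23, 0.02, -0.09], [-0.41, 0.03, -0.16]] + [[0.02,-0.07,-0.02], [-0.24,0.75,0.21], [-0.1,0.31,0.09]] + [[0.14, 0.21, -0.48], [0.14, 0.21, -0.48], [-0.33, -0.51, 1.16]]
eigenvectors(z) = [[0.92,  0.08,  -0.36], [0.19,  -0.92,  -0.36], [0.35,  -0.38,  0.86]]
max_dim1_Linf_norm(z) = 1.09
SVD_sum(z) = [[-0.27, 0.52, -0.94],  [-0.21, 0.40, -0.72],  [0.19, -0.38, 0.68]] + [[-0.52, 0.09, 0.20], [-0.30, 0.05, 0.11], [-1.05, 0.17, 0.40]] + [[-0.13, -0.38, -0.17], [0.18, 0.53, 0.24], [0.01, 0.04, 0.02]]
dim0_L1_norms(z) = [2.09, 1.38, 2.37]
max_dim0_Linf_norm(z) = 1.09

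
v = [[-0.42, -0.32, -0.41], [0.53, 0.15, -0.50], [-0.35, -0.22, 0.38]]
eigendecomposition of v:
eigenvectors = [[(-0.04+0j),  -0.73+0.00j,  (-0.73-0j)], [-0.73+0.00j,  (0.61+0.26j),  (0.61-0.26j)], [0.68+0.00j,  (-0.2+0.04j),  -0.20-0.04j]]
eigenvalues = [(0.64+0j), (-0.26+0.14j), (-0.26-0.14j)]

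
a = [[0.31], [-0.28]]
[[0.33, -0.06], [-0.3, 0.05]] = a @[[1.08, -0.19]]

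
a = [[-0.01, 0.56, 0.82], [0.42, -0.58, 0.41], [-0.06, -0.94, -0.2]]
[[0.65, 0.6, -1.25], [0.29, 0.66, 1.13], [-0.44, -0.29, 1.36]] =a @ [[0.54,  1.04,  1.26], [0.31,  0.1,  -1.41], [0.59,  0.68,  -0.54]]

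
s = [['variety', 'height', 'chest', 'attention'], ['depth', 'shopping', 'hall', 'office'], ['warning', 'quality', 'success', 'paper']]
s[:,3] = ['attention', 'office', 'paper']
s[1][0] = 'depth'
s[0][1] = 'height'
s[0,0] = 'variety'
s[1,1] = 'shopping'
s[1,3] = 'office'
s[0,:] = ['variety', 'height', 'chest', 'attention']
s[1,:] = ['depth', 'shopping', 'hall', 'office']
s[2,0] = 'warning'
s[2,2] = 'success'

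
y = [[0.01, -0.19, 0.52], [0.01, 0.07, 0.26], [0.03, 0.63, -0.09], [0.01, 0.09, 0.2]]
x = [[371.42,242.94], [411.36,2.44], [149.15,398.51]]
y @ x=[[3.11, 209.19], [71.29, 106.21], [256.88, -27.04], [70.57, 82.35]]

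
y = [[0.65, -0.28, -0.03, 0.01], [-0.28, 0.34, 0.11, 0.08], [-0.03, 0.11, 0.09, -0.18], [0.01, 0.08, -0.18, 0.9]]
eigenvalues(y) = [-0.01, 0.22, 0.82, 0.94]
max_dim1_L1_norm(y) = 1.17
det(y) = -0.00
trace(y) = 1.98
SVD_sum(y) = [[0.0, -0.01, 0.01, -0.06], [-0.01, 0.02, -0.02, 0.12], [0.01, -0.02, 0.03, -0.17], [-0.06, 0.12, -0.17, 0.89]] + [[0.59,-0.35,-0.09,0.07], [-0.35,0.21,0.06,-0.04], [-0.09,0.06,0.01,-0.01], [0.07,-0.04,-0.01,0.01]] + [[0.06, 0.08, 0.05, 0.00], [0.08, 0.12, 0.07, 0.0], [0.05, 0.07, 0.05, 0.00], [0.0, 0.00, 0.0, 0.0]] + [[-0.00, -0.0, 0.0, 0.00], [-0.00, -0.00, 0.0, 0.0], [0.0, 0.0, -0.00, -0.0], [0.0, 0.00, -0.0, -0.0]]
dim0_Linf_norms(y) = [0.65, 0.34, 0.18, 0.9]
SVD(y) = [[0.07, 0.85, -0.5, -0.15],[-0.13, -0.51, -0.73, -0.45],[0.19, -0.13, -0.46, 0.86],[-0.97, 0.1, -0.03, 0.21]] @ diag([0.9441781053910919, 0.8229870446093717, 0.21904666857810684, 0.006211818578570553]) @ [[0.07, -0.13, 0.19, -0.97],[0.85, -0.51, -0.13, 0.1],[-0.50, -0.73, -0.46, -0.03],[0.15, 0.45, -0.86, -0.21]]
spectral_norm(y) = 0.94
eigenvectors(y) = [[-0.15, -0.5, 0.85, -0.07], [-0.45, -0.73, -0.51, 0.13], [0.86, -0.46, -0.13, -0.19], [0.21, -0.03, 0.10, 0.97]]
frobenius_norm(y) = 1.27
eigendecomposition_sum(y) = [[-0.00, -0.00, 0.00, 0.00],[-0.0, -0.00, 0.0, 0.00],[0.00, 0.00, -0.0, -0.00],[0.0, 0.0, -0.00, -0.0]] + [[0.06, 0.08, 0.05, 0.0], [0.08, 0.12, 0.07, 0.00], [0.05, 0.07, 0.05, 0.0], [0.0, 0.0, 0.00, 0.0]] + [[0.59, -0.35, -0.09, 0.07], [-0.35, 0.21, 0.06, -0.04], [-0.09, 0.06, 0.01, -0.01], [0.07, -0.04, -0.01, 0.01]] + [[0.0, -0.01, 0.01, -0.06], [-0.01, 0.02, -0.02, 0.12], [0.01, -0.02, 0.03, -0.17], [-0.06, 0.12, -0.17, 0.89]]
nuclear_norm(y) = 1.99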